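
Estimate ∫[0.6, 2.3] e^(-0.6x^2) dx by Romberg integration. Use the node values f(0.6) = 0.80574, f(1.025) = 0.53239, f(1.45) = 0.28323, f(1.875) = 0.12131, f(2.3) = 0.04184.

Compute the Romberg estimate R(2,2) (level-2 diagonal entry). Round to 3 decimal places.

0.571

R(0,0) (trapezoid, 1 panel, h=1.7000): 0.72044
R(1,0) (trapezoid, 2 panels, h=0.8500): 0.60097
R(2,0) (trapezoid, 4 panels, h=0.4250): 0.57831
R(1,1) = 0.60097 + (0.60097 − 0.72044)/3 = 0.56115
R(2,1) = 0.57831 + (0.57831 − 0.60097)/3 = 0.57076
R(2,2) = 0.57076 + (0.57076 − 0.56115)/15 = 0.57140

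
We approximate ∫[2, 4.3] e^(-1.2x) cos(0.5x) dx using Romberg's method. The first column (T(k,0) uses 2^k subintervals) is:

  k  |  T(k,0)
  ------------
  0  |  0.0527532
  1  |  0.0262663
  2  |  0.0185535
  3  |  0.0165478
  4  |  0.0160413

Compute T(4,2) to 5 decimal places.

0.01587

Richardson extrapolation on the trapezoidal column (denominator 4−1=3):
T(3,1) = (4·0.0165478 − 0.0185535) / 3 = 0.0158792
T(4,1) = 0.0160413 + (0.0160413 − 0.0165478)/3 = 0.0158725
T(4,2) = (16·0.0158725 − 0.0158792) / 15 = 0.0158721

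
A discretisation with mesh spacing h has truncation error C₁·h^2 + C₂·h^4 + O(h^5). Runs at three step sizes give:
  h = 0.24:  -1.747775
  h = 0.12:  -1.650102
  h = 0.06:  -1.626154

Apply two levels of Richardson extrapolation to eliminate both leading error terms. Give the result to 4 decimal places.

First eliminate the h^2 term (factor 2^2 = 4):
  B₁ = (4·(-1.650102) − (-1.747775))/3 = -1.617544
  B₂ = (4·(-1.626154) − (-1.650102))/3 = -1.618171
Then eliminate the h^4 term (factor 2^4 = 16):
  (16·(-1.618171) − (-1.617544))/15 = -1.618213

-1.6182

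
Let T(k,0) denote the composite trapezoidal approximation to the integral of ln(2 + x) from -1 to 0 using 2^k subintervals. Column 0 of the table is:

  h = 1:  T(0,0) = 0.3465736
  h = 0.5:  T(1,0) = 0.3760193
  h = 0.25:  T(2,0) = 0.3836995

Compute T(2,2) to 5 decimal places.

T(1,1) = (4·0.3760193 − 0.3465736) / 3 = 0.3858345
T(2,1) = 0.3836995 + (0.3836995 − 0.3760193)/3 = 0.3862596
T(2,2) = 0.3862596 + (0.3862596 − 0.3858345)/15 = 0.3862879
(Column j=1 coincides with Simpson's rule on the same nodes.)

0.38629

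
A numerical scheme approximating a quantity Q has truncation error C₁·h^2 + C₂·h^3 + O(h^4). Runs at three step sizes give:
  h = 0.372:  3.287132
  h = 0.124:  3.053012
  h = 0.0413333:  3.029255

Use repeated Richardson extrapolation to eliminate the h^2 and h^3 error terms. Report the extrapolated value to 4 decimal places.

First eliminate the h^2 term (factor 3^2 = 9):
  B₁ = (9·3.053012 − 3.287132)/8 = 3.023747
  B₂ = (9·3.029255 − 3.053012)/8 = 3.026285
Then eliminate the h^3 term (factor 3^3 = 27):
  (27·3.026285 − 3.023747)/26 = 3.026383

3.0264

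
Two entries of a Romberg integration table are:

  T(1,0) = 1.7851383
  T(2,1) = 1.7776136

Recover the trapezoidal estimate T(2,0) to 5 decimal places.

From T(2,1) = (4·T(2,0) − T(1,0))/3, solve for T(2,0):
4·T(2,0) = 3·1.7776136 + 1.7851383 = 7.1179791
T(2,0) = 1.7794948

1.77949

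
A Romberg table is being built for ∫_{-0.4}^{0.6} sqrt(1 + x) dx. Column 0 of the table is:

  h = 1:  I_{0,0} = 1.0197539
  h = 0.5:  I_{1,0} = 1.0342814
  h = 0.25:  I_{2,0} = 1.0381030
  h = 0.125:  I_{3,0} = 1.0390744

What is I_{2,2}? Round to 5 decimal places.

1.03939

Richardson extrapolation on the trapezoidal column (denominator 4−1=3):
I_{1,1} = (4·1.0342814 − 1.0197539) / 3 = 1.0391239
I_{2,1} = 1.0381030 + (1.0381030 − 1.0342814)/3 = 1.0393769
I_{2,2} = 1.0393769 + (1.0393769 − 1.0391239)/15 = 1.0393938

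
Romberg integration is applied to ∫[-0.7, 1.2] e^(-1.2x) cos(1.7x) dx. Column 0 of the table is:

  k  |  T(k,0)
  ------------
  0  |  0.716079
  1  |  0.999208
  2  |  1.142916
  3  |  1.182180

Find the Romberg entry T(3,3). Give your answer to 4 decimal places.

1.1955

T(1,1) = 0.999208 + (0.999208 − 0.716079)/3 = 1.093584
T(2,1) = (4·1.142916 − 0.999208) / 3 = 1.190819
T(3,1) = (4·1.182180 − 1.142916) / 3 = 1.195268
T(2,2) = 1.190819 + (1.190819 − 1.093584)/15 = 1.197301
T(3,2) = 1.195268 + (1.195268 − 1.190819)/15 = 1.195565
T(3,3) = 1.195565 + (1.195565 − 1.197301)/63 = 1.195537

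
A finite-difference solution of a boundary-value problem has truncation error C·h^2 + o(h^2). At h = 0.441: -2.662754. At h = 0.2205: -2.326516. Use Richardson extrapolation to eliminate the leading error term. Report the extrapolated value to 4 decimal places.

The leading error scales as h^2; refining by a factor of 2 reduces it by 2^2 = 4.
Extrapolated value = (4·A(h/2) − A(h)) / (4 − 1)
= (4·(-2.326516) − (-2.662754)) / 3
= -6.643310 / 3 = -2.214437

-2.2144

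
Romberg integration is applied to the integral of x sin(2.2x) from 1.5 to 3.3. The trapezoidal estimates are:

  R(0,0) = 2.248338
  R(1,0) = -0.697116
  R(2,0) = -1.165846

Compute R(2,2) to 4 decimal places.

-1.2983

R(1,1) = (4·(-0.697116) − 2.248338) / 3 = -1.678934
R(2,1) = -1.165846 + (-1.165846 − (-0.697116))/3 = -1.322089
R(2,2) = (16·(-1.322089) − (-1.678934)) / 15 = -1.298299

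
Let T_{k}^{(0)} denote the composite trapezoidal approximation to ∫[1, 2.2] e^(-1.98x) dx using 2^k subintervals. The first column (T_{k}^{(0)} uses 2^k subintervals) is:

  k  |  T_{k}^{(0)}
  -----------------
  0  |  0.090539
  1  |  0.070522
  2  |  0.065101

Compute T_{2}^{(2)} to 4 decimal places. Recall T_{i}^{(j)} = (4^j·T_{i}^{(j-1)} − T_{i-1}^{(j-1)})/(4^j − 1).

0.0633

T_{1}^{(1)} = (4·0.070522 − 0.090539) / 3 = 0.063850
T_{2}^{(1)} = 0.065101 + (0.065101 − 0.070522)/3 = 0.063294
T_{2}^{(2)} = 0.063294 + (0.063294 − 0.063850)/15 = 0.063257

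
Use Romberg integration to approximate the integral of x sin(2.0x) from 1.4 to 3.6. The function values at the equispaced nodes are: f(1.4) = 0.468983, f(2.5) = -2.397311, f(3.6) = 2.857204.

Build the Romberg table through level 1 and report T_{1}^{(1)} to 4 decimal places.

T_{0}^{(0)} (trapezoid, 1 panel, h=2.2000): 3.658806
T_{1}^{(0)} (trapezoid, 2 panels, h=1.1000): -0.807639
T_{1}^{(1)} = -0.807639 + (-0.807639 − 3.658806)/3 = -2.296454

-2.2965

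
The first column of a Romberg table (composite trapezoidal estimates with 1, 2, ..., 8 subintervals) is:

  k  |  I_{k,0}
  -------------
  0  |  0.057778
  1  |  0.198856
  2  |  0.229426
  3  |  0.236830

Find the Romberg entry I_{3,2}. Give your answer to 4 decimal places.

I_{2,1} = 0.229426 + (0.229426 − 0.198856)/3 = 0.239616
I_{3,1} = 0.236830 + (0.236830 − 0.229426)/3 = 0.239298
I_{3,2} = (16·0.239298 − 0.239616) / 15 = 0.239277

0.2393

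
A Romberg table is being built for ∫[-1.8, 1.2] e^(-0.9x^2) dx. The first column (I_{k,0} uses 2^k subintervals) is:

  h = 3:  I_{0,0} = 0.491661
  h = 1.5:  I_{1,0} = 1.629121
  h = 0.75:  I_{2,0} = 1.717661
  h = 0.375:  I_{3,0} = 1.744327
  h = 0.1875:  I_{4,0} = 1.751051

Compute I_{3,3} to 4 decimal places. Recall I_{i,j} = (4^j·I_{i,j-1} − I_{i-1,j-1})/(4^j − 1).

1.7540

I_{1,1} = 1.629121 + (1.629121 − 0.491661)/3 = 2.008274
I_{2,1} = 1.717661 + (1.717661 − 1.629121)/3 = 1.747174
I_{3,1} = 1.744327 + (1.744327 − 1.717661)/3 = 1.753216
I_{2,2} = (16·1.747174 − 2.008274) / 15 = 1.729767
I_{3,2} = (16·1.753216 − 1.747174) / 15 = 1.753619
I_{3,3} = (64·1.753619 − 1.729767) / 63 = 1.753998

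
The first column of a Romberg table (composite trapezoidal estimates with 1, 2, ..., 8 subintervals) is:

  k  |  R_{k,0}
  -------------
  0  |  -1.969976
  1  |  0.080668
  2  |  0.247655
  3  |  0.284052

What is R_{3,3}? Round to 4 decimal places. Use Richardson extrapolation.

R_{1,1} = (4·0.080668 − (-1.969976)) / 3 = 0.764216
R_{2,1} = (4·0.247655 − 0.080668) / 3 = 0.303317
R_{3,1} = 0.284052 + (0.284052 − 0.247655)/3 = 0.296184
R_{2,2} = (16·0.303317 − 0.764216) / 15 = 0.272590
R_{3,2} = (16·0.296184 − 0.303317) / 15 = 0.295708
R_{3,3} = 0.295708 + (0.295708 − 0.272590)/63 = 0.296075
(Column j=1 coincides with Simpson's rule on the same nodes.)

0.2961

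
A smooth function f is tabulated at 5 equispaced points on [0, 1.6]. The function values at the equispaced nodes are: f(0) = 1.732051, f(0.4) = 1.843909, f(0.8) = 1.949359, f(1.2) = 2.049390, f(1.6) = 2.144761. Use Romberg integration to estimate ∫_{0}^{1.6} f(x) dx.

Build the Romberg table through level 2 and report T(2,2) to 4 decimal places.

T(0,0) (trapezoid, 1 panel, h=1.6000): 3.101450
T(1,0) (trapezoid, 2 panels, h=0.8000): 3.110212
T(2,0) (trapezoid, 4 panels, h=0.4000): 3.112426
T(1,1) = 3.110212 + (3.110212 − 3.101450)/3 = 3.113133
T(2,1) = 3.112426 + (3.112426 − 3.110212)/3 = 3.113164
T(2,2) = 3.113164 + (3.113164 − 3.113133)/15 = 3.113166

3.1132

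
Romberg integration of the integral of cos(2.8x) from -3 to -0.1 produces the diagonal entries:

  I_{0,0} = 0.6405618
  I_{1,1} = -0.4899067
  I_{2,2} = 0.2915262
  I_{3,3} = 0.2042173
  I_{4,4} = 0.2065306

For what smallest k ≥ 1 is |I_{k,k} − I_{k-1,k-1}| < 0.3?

k = 3

|I_{1,1} − I_{0,0}| = 1.1304685 ≥ 0.3
|I_{2,2} − I_{1,1}| = 0.7814329 ≥ 0.3
|I_{3,3} − I_{2,2}| = 0.0873089 < 0.3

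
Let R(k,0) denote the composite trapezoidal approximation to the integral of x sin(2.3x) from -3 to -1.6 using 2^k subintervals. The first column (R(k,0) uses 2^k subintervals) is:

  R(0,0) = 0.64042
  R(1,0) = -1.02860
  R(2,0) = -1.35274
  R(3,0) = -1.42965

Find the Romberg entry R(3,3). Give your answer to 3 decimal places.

-1.455

Richardson extrapolation on the trapezoidal column (denominator 4−1=3):
R(1,1) = -1.02860 + (-1.02860 − 0.64042)/3 = -1.58494
R(2,1) = -1.35274 + (-1.35274 − (-1.02860))/3 = -1.46079
R(3,1) = -1.42965 + (-1.42965 − (-1.35274))/3 = -1.45529
R(2,2) = -1.46079 + (-1.46079 − (-1.58494))/15 = -1.45251
R(3,2) = (16·(-1.45529) − (-1.46079)) / 15 = -1.45492
R(3,3) = (64·(-1.45492) − (-1.45251)) / 63 = -1.45496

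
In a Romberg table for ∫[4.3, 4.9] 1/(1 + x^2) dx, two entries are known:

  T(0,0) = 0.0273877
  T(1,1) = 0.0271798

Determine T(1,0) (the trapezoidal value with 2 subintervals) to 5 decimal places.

0.02723

From T(1,1) = (4·T(1,0) − T(0,0))/3, solve for T(1,0):
4·T(1,0) = 3·0.0271798 + 0.0273877 = 0.1089271
T(1,0) = 0.0272318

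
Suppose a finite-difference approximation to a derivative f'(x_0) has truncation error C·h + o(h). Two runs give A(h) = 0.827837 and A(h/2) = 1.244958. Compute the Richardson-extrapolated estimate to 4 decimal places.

The leading error scales as h; refining by a factor of 2 reduces it by 2^1 = 2.
Extrapolated value = (2·A(h/2) − A(h)) / (2 − 1)
= (2·1.244958 − 0.827837) / 1
= 1.662079 / 1 = 1.662079

1.6621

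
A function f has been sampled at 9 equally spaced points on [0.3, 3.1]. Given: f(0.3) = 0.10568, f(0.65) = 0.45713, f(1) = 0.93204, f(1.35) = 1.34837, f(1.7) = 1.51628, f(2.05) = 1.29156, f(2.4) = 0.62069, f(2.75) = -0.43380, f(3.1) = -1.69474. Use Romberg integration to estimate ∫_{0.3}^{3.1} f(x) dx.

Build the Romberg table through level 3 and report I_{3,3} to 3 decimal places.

1.773

I_{0,0} (trapezoid, 1 panel, h=2.8000): -2.22468
I_{1,0} (trapezoid, 2 panels, h=1.4000): 1.01045
I_{2,0} (trapezoid, 4 panels, h=0.7000): 1.59214
I_{3,0} (trapezoid, 8 panels, h=0.3500): 1.72821
I_{1,1} = 1.01045 + (1.01045 − (-2.22468))/3 = 2.08883
I_{2,1} = 1.59214 + (1.59214 − 1.01045)/3 = 1.78604
I_{3,1} = 1.72821 + (1.72821 − 1.59214)/3 = 1.77357
I_{2,2} = 1.78604 + (1.78604 − 2.08883)/15 = 1.76585
I_{3,2} = 1.77357 + (1.77357 − 1.78604)/15 = 1.77274
I_{3,3} = 1.77274 + (1.77274 − 1.76585)/63 = 1.77285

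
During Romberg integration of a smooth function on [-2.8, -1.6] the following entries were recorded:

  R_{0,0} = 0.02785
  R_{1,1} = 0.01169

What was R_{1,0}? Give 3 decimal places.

From R_{1,1} = (4·R_{1,0} − R_{0,0})/3, solve for R_{1,0}:
4·R_{1,0} = 3·0.01169 + 0.02785 = 0.06292
R_{1,0} = 0.01573

0.016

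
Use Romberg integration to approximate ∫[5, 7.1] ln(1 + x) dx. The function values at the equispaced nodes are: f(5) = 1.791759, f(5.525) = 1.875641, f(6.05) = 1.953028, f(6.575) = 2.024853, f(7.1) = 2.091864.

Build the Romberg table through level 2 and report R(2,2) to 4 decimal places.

R(0,0) (trapezoid, 1 panel, h=2.1000): 4.077804
R(1,0) (trapezoid, 2 panels, h=1.0500): 4.089581
R(2,0) (trapezoid, 4 panels, h=0.5250): 4.092550
R(1,1) = 4.089581 + (4.089581 − 4.077804)/3 = 4.093507
R(2,1) = 4.092550 + (4.092550 − 4.089581)/3 = 4.093540
R(2,2) = 4.093540 + (4.093540 − 4.093507)/15 = 4.093542

4.0935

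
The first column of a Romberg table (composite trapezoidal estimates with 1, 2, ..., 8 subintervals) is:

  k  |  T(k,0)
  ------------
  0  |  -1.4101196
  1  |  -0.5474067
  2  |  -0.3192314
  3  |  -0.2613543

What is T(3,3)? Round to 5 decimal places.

Richardson extrapolation on the trapezoidal column (denominator 4−1=3):
T(1,1) = -0.5474067 + (-0.5474067 − (-1.4101196))/3 = -0.2598357
T(2,1) = -0.3192314 + (-0.3192314 − (-0.5474067))/3 = -0.2431730
T(3,1) = (4·(-0.2613543) − (-0.3192314)) / 3 = -0.2420619
T(2,2) = -0.2431730 + (-0.2431730 − (-0.2598357))/15 = -0.2420622
T(3,2) = -0.2420619 + (-0.2420619 − (-0.2431730))/15 = -0.2419878
T(3,3) = -0.2419878 + (-0.2419878 − (-0.2420622))/63 = -0.2419866
(Column j=1 coincides with Simpson's rule on the same nodes.)

-0.24199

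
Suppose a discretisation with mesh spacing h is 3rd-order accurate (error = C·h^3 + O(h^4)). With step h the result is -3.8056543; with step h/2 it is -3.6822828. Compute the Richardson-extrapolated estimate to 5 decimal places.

-3.66466

The leading error scales as h^3; refining by a factor of 2 reduces it by 2^3 = 8.
Extrapolated value = (8·A(h/2) − A(h)) / (8 − 1)
= (8·(-3.6822828) − (-3.8056543)) / 7
= -25.6526081 / 7 = -3.6646583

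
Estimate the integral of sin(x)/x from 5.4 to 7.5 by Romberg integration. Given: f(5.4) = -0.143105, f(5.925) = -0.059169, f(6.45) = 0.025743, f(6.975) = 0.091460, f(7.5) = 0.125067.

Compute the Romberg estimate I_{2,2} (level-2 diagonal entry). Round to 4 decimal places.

I_{0,0} (trapezoid, 1 panel, h=2.1000): -0.018940
I_{1,0} (trapezoid, 2 panels, h=1.0500): 0.017560
I_{2,0} (trapezoid, 4 panels, h=0.5250): 0.025733
I_{1,1} = 0.017560 + (0.017560 − (-0.018940))/3 = 0.029727
I_{2,1} = 0.025733 + (0.025733 − 0.017560)/3 = 0.028457
I_{2,2} = 0.028457 + (0.028457 − 0.029727)/15 = 0.028372

0.0284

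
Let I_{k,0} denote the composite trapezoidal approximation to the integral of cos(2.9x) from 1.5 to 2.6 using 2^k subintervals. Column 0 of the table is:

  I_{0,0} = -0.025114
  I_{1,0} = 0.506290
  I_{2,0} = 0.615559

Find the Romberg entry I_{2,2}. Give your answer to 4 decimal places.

0.6499

I_{1,1} = 0.506290 + (0.506290 − (-0.025114))/3 = 0.683425
I_{2,1} = 0.615559 + (0.615559 − 0.506290)/3 = 0.651982
I_{2,2} = 0.651982 + (0.651982 − 0.683425)/15 = 0.649886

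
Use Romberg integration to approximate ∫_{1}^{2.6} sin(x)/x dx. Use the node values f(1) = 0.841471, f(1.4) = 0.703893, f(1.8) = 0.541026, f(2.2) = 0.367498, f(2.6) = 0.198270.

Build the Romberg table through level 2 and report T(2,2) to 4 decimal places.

T(0,0) (trapezoid, 1 panel, h=1.6000): 0.831793
T(1,0) (trapezoid, 2 panels, h=0.8000): 0.848717
T(2,0) (trapezoid, 4 panels, h=0.4000): 0.852915
T(1,1) = 0.848717 + (0.848717 − 0.831793)/3 = 0.854358
T(2,1) = 0.852915 + (0.852915 − 0.848717)/3 = 0.854314
T(2,2) = 0.854314 + (0.854314 − 0.854358)/15 = 0.854311

0.8543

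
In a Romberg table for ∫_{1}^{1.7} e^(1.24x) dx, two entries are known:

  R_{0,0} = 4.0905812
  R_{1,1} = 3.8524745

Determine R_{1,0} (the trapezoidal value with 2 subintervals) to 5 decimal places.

3.91200

From R_{1,1} = (4·R_{1,0} − R_{0,0})/3, solve for R_{1,0}:
4·R_{1,0} = 3·3.8524745 + 4.0905812 = 15.6480047
R_{1,0} = 3.9120012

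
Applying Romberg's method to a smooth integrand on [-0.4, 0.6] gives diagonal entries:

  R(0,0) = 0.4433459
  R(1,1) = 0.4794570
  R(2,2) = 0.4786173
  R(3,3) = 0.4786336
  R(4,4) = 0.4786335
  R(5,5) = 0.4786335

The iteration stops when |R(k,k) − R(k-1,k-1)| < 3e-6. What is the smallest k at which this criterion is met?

|R(1,1) − R(0,0)| = 0.0361111 ≥ 3e-6
|R(2,2) − R(1,1)| = 0.0008397 ≥ 3e-6
|R(3,3) − R(2,2)| = 0.0000163 ≥ 3e-6
|R(4,4) − R(3,3)| = 0.0000001 < 3e-6

k = 4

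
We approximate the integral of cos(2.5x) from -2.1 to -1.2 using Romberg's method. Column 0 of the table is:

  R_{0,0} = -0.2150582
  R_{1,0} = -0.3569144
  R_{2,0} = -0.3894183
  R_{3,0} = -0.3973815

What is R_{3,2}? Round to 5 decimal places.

-0.40002

Richardson extrapolation on the trapezoidal column (denominator 4−1=3):
R_{2,1} = (4·(-0.3894183) − (-0.3569144)) / 3 = -0.4002529
R_{3,1} = (4·(-0.3973815) − (-0.3894183)) / 3 = -0.4000359
R_{3,2} = -0.4000359 + (-0.4000359 − (-0.4002529))/15 = -0.4000214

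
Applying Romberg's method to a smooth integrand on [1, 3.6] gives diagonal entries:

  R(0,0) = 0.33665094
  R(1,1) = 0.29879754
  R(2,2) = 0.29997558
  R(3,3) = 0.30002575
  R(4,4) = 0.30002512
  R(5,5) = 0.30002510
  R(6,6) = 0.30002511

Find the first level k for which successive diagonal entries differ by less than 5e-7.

|R(1,1) − R(0,0)| = 0.03785340 ≥ 5e-7
|R(2,2) − R(1,1)| = 0.00117804 ≥ 5e-7
|R(3,3) − R(2,2)| = 0.00005017 ≥ 5e-7
|R(4,4) − R(3,3)| = 0.00000063 ≥ 5e-7
|R(5,5) − R(4,4)| = 0.00000002 < 5e-7

k = 5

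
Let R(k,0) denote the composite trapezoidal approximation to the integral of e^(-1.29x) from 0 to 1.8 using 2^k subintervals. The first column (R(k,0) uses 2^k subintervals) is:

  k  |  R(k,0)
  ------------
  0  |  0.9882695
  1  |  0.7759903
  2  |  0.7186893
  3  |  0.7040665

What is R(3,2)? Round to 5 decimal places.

0.69917

Richardson extrapolation on the trapezoidal column (denominator 4−1=3):
R(2,1) = 0.7186893 + (0.7186893 − 0.7759903)/3 = 0.6995890
R(3,1) = (4·0.7040665 − 0.7186893) / 3 = 0.6991922
R(3,2) = (16·0.6991922 − 0.6995890) / 15 = 0.6991657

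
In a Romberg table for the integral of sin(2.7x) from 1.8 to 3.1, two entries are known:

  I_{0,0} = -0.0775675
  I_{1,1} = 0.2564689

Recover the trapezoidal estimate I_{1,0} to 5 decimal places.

0.17296

From I_{1,1} = (4·I_{1,0} − I_{0,0})/3, solve for I_{1,0}:
4·I_{1,0} = 3·0.2564689 + (-0.0775675) = 0.6918392
I_{1,0} = 0.1729598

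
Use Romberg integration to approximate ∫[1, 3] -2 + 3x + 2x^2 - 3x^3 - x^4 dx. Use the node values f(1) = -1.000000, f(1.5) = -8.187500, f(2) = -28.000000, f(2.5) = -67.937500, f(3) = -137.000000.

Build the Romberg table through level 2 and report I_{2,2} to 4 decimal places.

I_{0,0} (trapezoid, 1 panel, h=2.0000): -138.000000
I_{1,0} (trapezoid, 2 panels, h=1.0000): -97.000000
I_{2,0} (trapezoid, 4 panels, h=0.5000): -86.562500
I_{1,1} = -97.000000 + (-97.000000 − (-138.000000))/3 = -83.333333
I_{2,1} = -86.562500 + (-86.562500 − (-97.000000))/3 = -83.083333
I_{2,2} = -83.083333 + (-83.083333 − (-83.333333))/15 = -83.066666

-83.0667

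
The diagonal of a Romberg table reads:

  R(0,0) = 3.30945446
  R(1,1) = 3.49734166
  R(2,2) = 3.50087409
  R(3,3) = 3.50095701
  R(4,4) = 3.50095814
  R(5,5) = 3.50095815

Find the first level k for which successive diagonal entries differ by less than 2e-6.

k = 4

|R(1,1) − R(0,0)| = 0.18788720 ≥ 2e-6
|R(2,2) − R(1,1)| = 0.00353243 ≥ 2e-6
|R(3,3) − R(2,2)| = 0.00008292 ≥ 2e-6
|R(4,4) − R(3,3)| = 0.00000113 < 2e-6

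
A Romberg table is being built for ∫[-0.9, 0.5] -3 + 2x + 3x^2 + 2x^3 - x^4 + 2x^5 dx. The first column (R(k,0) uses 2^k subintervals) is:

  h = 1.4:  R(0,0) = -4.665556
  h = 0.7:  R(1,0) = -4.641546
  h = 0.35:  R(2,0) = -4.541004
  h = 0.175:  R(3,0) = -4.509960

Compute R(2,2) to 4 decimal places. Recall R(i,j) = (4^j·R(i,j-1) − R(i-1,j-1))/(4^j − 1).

-4.4991

R(1,1) = (4·(-4.641546) − (-4.665556)) / 3 = -4.633543
R(2,1) = (4·(-4.541004) − (-4.641546)) / 3 = -4.507490
R(2,2) = -4.507490 + (-4.507490 − (-4.633543))/15 = -4.499086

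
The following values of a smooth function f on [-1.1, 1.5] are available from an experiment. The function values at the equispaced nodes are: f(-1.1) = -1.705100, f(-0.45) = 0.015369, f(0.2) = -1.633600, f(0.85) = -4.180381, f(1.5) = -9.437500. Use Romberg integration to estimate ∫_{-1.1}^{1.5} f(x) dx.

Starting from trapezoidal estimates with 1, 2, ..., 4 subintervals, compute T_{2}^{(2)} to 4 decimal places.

T_{0}^{(0)} (trapezoid, 1 panel, h=2.6000): -14.485380
T_{1}^{(0)} (trapezoid, 2 panels, h=1.3000): -9.366370
T_{2}^{(0)} (trapezoid, 4 panels, h=0.6500): -7.390443
T_{1}^{(1)} = -9.366370 + (-9.366370 − (-14.485380))/3 = -7.660033
T_{2}^{(1)} = -7.390443 + (-7.390443 − (-9.366370))/3 = -6.731801
T_{2}^{(2)} = -6.731801 + (-6.731801 − (-7.660033))/15 = -6.669919

-6.6699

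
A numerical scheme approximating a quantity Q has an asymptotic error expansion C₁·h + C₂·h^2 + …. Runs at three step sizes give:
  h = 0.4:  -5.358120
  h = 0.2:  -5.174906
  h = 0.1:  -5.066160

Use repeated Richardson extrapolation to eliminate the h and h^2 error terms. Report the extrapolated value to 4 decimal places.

-4.9460

First eliminate the h term (factor 2^1 = 2):
  B₁ = (2·(-5.174906) − (-5.358120))/1 = -4.991692
  B₂ = (2·(-5.066160) − (-5.174906))/1 = -4.957414
Then eliminate the h^2 term (factor 2^2 = 4):
  (4·(-4.957414) − (-4.991692))/3 = -4.945988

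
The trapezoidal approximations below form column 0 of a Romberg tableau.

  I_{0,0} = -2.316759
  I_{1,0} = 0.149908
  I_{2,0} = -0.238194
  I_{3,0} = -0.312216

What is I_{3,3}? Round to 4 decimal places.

-0.3329

Richardson extrapolation on the trapezoidal column (denominator 4−1=3):
I_{1,1} = (4·0.149908 − (-2.316759)) / 3 = 0.972130
I_{2,1} = -0.238194 + (-0.238194 − 0.149908)/3 = -0.367561
I_{3,1} = (4·(-0.312216) − (-0.238194)) / 3 = -0.336890
I_{2,2} = (16·(-0.367561) − 0.972130) / 15 = -0.456874
I_{3,2} = (16·(-0.336890) − (-0.367561)) / 15 = -0.334845
I_{3,3} = (64·(-0.334845) − (-0.456874)) / 63 = -0.332908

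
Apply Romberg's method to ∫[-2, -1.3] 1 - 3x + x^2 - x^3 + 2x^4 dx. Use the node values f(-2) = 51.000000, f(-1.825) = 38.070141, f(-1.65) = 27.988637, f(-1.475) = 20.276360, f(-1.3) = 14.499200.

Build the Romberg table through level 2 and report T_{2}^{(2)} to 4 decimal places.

T_{0}^{(0)} (trapezoid, 1 panel, h=0.7000): 22.924720
T_{1}^{(0)} (trapezoid, 2 panels, h=0.3500): 21.258383
T_{2}^{(0)} (trapezoid, 4 panels, h=0.1750): 20.839829
T_{1}^{(1)} = 21.258383 + (21.258383 − 22.924720)/3 = 20.702937
T_{2}^{(1)} = 20.839829 + (20.839829 − 21.258383)/3 = 20.700311
T_{2}^{(2)} = 20.700311 + (20.700311 − 20.702937)/15 = 20.700136

20.7001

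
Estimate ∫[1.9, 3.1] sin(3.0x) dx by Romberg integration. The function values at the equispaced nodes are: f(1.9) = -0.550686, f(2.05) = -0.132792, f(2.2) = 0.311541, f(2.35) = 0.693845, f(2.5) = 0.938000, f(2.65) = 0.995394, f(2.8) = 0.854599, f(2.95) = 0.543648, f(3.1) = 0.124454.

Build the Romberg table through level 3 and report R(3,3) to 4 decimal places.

0.6090

R(0,0) (trapezoid, 1 panel, h=1.2000): -0.255739
R(1,0) (trapezoid, 2 panels, h=0.6000): 0.434930
R(2,0) (trapezoid, 4 panels, h=0.3000): 0.567307
R(3,0) (trapezoid, 8 panels, h=0.1500): 0.598668
R(1,1) = 0.434930 + (0.434930 − (-0.255739))/3 = 0.665153
R(2,1) = 0.567307 + (0.567307 − 0.434930)/3 = 0.611433
R(3,1) = 0.598668 + (0.598668 − 0.567307)/3 = 0.609122
R(2,2) = 0.611433 + (0.611433 − 0.665153)/15 = 0.607852
R(3,2) = 0.609122 + (0.609122 − 0.611433)/15 = 0.608968
R(3,3) = 0.608968 + (0.608968 − 0.607852)/63 = 0.608986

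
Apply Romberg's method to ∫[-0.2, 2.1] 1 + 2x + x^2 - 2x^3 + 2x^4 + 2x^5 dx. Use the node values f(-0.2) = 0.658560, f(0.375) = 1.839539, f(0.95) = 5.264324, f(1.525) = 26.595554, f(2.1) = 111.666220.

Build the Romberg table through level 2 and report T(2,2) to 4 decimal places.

44.9616

T(0,0) (trapezoid, 1 panel, h=2.3000): 129.173497
T(1,0) (trapezoid, 2 panels, h=1.1500): 70.640721
T(2,0) (trapezoid, 4 panels, h=0.5750): 51.670539
T(1,1) = 70.640721 + (70.640721 − 129.173497)/3 = 51.129796
T(2,1) = 51.670539 + (51.670539 − 70.640721)/3 = 45.347145
T(2,2) = 45.347145 + (45.347145 − 51.129796)/15 = 44.961635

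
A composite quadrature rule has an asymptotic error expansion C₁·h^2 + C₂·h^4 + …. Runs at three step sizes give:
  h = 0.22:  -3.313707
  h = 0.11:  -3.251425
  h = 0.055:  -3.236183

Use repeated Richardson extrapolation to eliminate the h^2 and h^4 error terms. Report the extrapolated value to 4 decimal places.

-3.2311

First eliminate the h^2 term (factor 2^2 = 4):
  B₁ = (4·(-3.251425) − (-3.313707))/3 = -3.230664
  B₂ = (4·(-3.236183) − (-3.251425))/3 = -3.231102
Then eliminate the h^4 term (factor 2^4 = 16):
  (16·(-3.231102) − (-3.230664))/15 = -3.231131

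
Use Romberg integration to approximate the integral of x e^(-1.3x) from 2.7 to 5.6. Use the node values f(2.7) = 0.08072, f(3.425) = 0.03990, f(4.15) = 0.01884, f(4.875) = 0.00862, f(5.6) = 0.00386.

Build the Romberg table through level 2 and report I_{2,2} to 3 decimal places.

I_{0,0} (trapezoid, 1 panel, h=2.9000): 0.12264
I_{1,0} (trapezoid, 2 panels, h=1.4500): 0.08864
I_{2,0} (trapezoid, 4 panels, h=0.7250): 0.07950
I_{1,1} = 0.08864 + (0.08864 − 0.12264)/3 = 0.07731
I_{2,1} = 0.07950 + (0.07950 − 0.08864)/3 = 0.07645
I_{2,2} = 0.07645 + (0.07645 − 0.07731)/15 = 0.07639

0.076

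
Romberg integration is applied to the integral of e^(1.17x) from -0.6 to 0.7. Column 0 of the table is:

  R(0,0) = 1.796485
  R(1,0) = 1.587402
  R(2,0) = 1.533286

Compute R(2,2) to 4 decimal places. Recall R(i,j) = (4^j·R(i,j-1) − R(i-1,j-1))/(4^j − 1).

1.5151

R(1,1) = (4·1.587402 − 1.796485) / 3 = 1.517708
R(2,1) = 1.533286 + (1.533286 − 1.587402)/3 = 1.515247
R(2,2) = (16·1.515247 − 1.517708) / 15 = 1.515083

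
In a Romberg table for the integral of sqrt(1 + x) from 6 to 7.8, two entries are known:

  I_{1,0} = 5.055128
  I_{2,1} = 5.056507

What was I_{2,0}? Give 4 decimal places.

5.0562

From I_{2,1} = (4·I_{2,0} − I_{1,0})/3, solve for I_{2,0}:
4·I_{2,0} = 3·5.056507 + 5.055128 = 20.224649
I_{2,0} = 5.056162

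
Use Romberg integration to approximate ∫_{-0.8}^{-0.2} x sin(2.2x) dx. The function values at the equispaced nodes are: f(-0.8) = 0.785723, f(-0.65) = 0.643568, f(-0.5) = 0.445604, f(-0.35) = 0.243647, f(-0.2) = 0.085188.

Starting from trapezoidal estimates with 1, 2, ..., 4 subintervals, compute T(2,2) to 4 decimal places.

0.2656

T(0,0) (trapezoid, 1 panel, h=0.6000): 0.261273
T(1,0) (trapezoid, 2 panels, h=0.3000): 0.264318
T(2,0) (trapezoid, 4 panels, h=0.1500): 0.265241
T(1,1) = 0.264318 + (0.264318 − 0.261273)/3 = 0.265333
T(2,1) = 0.265241 + (0.265241 − 0.264318)/3 = 0.265549
T(2,2) = 0.265549 + (0.265549 − 0.265333)/15 = 0.265563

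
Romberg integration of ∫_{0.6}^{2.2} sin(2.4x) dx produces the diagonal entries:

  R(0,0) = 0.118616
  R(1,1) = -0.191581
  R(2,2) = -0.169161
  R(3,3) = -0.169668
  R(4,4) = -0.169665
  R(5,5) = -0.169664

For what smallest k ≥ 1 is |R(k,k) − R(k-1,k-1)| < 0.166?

|R(1,1) − R(0,0)| = 0.310197 ≥ 0.166
|R(2,2) − R(1,1)| = 0.022420 < 0.166

k = 2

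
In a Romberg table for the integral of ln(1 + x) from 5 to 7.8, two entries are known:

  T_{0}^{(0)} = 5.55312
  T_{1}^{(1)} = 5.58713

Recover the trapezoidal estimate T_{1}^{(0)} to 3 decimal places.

5.579

From T_{1}^{(1)} = (4·T_{1}^{(0)} − T_{0}^{(0)})/3, solve for T_{1}^{(0)}:
4·T_{1}^{(0)} = 3·5.58713 + 5.55312 = 22.31451
T_{1}^{(0)} = 5.57863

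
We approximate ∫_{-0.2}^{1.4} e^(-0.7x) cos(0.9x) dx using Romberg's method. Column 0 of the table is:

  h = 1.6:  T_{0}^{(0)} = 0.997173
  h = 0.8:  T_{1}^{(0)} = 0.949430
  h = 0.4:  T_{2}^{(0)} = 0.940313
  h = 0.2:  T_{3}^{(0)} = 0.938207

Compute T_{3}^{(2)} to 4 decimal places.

0.9375

Richardson extrapolation on the trapezoidal column (denominator 4−1=3):
T_{2}^{(1)} = (4·0.940313 − 0.949430) / 3 = 0.937274
T_{3}^{(1)} = (4·0.938207 − 0.940313) / 3 = 0.937505
T_{3}^{(2)} = 0.937505 + (0.937505 − 0.937274)/15 = 0.937520
(Column j=1 coincides with Simpson's rule on the same nodes.)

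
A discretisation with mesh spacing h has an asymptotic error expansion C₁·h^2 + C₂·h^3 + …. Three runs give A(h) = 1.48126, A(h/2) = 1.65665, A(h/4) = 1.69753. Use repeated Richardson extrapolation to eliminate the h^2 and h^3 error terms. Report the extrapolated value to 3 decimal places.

1.711

First eliminate the h^2 term (factor 2^2 = 4):
  B₁ = (4·1.65665 − 1.48126)/3 = 1.71511
  B₂ = (4·1.69753 − 1.65665)/3 = 1.71116
Then eliminate the h^3 term (factor 2^3 = 8):
  (8·1.71116 − 1.71511)/7 = 1.71060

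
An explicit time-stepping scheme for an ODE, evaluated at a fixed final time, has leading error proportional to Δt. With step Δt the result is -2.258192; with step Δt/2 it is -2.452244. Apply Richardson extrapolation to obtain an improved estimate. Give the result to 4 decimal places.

-2.6463

The leading error scales as Δt; refining by a factor of 2 reduces it by 2^1 = 2.
Extrapolated value = (2·A(Δt/2) − A(Δt)) / (2 − 1)
= (2·(-2.452244) − (-2.258192)) / 1
= -2.646296 / 1 = -2.646296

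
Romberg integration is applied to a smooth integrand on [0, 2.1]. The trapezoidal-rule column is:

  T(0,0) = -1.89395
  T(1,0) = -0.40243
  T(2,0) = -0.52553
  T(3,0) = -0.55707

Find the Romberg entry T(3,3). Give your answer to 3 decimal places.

-0.567

Richardson extrapolation on the trapezoidal column (denominator 4−1=3):
T(1,1) = -0.40243 + (-0.40243 − (-1.89395))/3 = 0.09474
T(2,1) = -0.52553 + (-0.52553 − (-0.40243))/3 = -0.56656
T(3,1) = -0.55707 + (-0.55707 − (-0.52553))/3 = -0.56758
T(2,2) = -0.56656 + (-0.56656 − 0.09474)/15 = -0.61065
T(3,2) = (16·(-0.56758) − (-0.56656)) / 15 = -0.56765
T(3,3) = (64·(-0.56765) − (-0.61065)) / 63 = -0.56697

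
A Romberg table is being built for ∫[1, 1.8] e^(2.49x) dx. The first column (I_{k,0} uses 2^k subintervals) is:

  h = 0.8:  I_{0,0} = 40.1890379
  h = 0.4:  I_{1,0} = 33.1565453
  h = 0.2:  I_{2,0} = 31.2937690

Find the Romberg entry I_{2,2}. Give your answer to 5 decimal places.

30.66354

I_{1,1} = 33.1565453 + (33.1565453 − 40.1890379)/3 = 30.8123811
I_{2,1} = (4·31.2937690 − 33.1565453) / 3 = 30.6728436
I_{2,2} = 30.6728436 + (30.6728436 − 30.8123811)/15 = 30.6635411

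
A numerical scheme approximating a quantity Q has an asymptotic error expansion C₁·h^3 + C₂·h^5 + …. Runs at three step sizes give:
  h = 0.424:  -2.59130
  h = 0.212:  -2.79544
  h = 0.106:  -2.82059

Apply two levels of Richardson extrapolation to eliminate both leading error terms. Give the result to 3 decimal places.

-2.824

First eliminate the h^3 term (factor 2^3 = 8):
  B₁ = (8·(-2.79544) − (-2.59130))/7 = -2.82460
  B₂ = (8·(-2.82059) − (-2.79544))/7 = -2.82418
Then eliminate the h^5 term (factor 2^5 = 32):
  (32·(-2.82418) − (-2.82460))/31 = -2.82417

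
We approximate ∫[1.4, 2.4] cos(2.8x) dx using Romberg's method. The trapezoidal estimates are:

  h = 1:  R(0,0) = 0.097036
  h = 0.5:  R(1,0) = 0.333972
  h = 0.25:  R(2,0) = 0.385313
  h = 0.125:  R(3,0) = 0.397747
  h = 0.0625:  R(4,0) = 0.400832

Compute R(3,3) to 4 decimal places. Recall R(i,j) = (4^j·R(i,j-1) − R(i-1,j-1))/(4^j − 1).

0.4019

Richardson extrapolation on the trapezoidal column (denominator 4−1=3):
R(1,1) = (4·0.333972 − 0.097036) / 3 = 0.412951
R(2,1) = 0.385313 + (0.385313 − 0.333972)/3 = 0.402427
R(3,1) = 0.397747 + (0.397747 − 0.385313)/3 = 0.401892
R(2,2) = 0.402427 + (0.402427 − 0.412951)/15 = 0.401725
R(3,2) = (16·0.401892 − 0.402427) / 15 = 0.401856
R(3,3) = 0.401856 + (0.401856 − 0.401725)/63 = 0.401858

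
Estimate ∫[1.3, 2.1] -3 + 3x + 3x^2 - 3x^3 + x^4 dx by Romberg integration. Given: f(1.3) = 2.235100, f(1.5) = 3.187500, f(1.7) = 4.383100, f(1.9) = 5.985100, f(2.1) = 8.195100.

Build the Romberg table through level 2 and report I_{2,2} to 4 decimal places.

3.7256

I_{0,0} (trapezoid, 1 panel, h=0.8000): 4.172080
I_{1,0} (trapezoid, 2 panels, h=0.4000): 3.839280
I_{2,0} (trapezoid, 4 panels, h=0.2000): 3.754160
I_{1,1} = 3.839280 + (3.839280 − 4.172080)/3 = 3.728347
I_{2,1} = 3.754160 + (3.754160 − 3.839280)/3 = 3.725787
I_{2,2} = 3.725787 + (3.725787 − 3.728347)/15 = 3.725616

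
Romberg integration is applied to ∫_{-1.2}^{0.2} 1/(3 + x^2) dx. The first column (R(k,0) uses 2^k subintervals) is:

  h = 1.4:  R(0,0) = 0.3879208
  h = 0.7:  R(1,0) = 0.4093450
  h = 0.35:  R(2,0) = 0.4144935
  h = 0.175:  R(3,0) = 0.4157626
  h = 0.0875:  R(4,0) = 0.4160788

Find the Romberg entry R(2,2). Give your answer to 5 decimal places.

0.41619

R(1,1) = (4·0.4093450 − 0.3879208) / 3 = 0.4164864
R(2,1) = 0.4144935 + (0.4144935 − 0.4093450)/3 = 0.4162097
R(2,2) = 0.4162097 + (0.4162097 − 0.4164864)/15 = 0.4161913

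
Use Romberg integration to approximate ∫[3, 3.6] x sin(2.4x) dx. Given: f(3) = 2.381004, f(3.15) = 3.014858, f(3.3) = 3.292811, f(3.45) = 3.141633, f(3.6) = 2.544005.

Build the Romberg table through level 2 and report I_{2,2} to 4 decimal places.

I_{0,0} (trapezoid, 1 panel, h=0.6000): 1.477503
I_{1,0} (trapezoid, 2 panels, h=0.3000): 1.726595
I_{2,0} (trapezoid, 4 panels, h=0.1500): 1.786771
I_{1,1} = 1.726595 + (1.726595 − 1.477503)/3 = 1.809626
I_{2,1} = 1.786771 + (1.786771 − 1.726595)/3 = 1.806830
I_{2,2} = 1.806830 + (1.806830 − 1.809626)/15 = 1.806644

1.8066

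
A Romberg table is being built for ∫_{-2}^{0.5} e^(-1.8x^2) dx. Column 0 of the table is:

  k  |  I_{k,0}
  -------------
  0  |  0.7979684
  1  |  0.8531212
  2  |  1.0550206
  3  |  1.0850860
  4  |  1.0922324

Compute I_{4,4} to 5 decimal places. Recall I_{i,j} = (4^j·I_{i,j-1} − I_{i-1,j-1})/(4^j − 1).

Richardson extrapolation on the trapezoidal column (denominator 4−1=3):
I_{1,1} = 0.8531212 + (0.8531212 − 0.7979684)/3 = 0.8715055
I_{2,1} = (4·1.0550206 − 0.8531212) / 3 = 1.1223204
I_{3,1} = 1.0850860 + (1.0850860 − 1.0550206)/3 = 1.0951078
I_{4,1} = 1.0922324 + (1.0922324 − 1.0850860)/3 = 1.0946145
I_{2,2} = 1.1223204 + (1.1223204 − 0.8715055)/15 = 1.1390414
I_{3,2} = (16·1.0951078 − 1.1223204) / 15 = 1.0932936
I_{4,2} = (16·1.0946145 − 1.0951078) / 15 = 1.0945816
I_{3,3} = (64·1.0932936 − 1.1390414) / 63 = 1.0925674
I_{4,3} = 1.0945816 + (1.0945816 − 1.0932936)/63 = 1.0946020
I_{4,4} = (256·1.0946020 − 1.0925674) / 255 = 1.0946100

1.09461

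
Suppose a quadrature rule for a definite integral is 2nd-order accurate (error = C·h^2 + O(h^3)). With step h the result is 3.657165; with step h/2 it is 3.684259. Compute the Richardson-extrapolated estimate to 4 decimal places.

The leading error scales as h^2; refining by a factor of 2 reduces it by 2^2 = 4.
Extrapolated value = (4·A(h/2) − A(h)) / (4 − 1)
= (4·3.684259 − 3.657165) / 3
= 11.079871 / 3 = 3.693290

3.6933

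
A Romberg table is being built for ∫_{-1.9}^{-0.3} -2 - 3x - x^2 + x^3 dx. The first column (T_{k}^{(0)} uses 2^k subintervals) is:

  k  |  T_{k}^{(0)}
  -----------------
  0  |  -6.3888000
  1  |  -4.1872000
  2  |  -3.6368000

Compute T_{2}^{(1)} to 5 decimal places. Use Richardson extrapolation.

T_{2}^{(1)} = (4·(-3.6368000) − (-4.1872000)) / 3 = -3.4533333

-3.45333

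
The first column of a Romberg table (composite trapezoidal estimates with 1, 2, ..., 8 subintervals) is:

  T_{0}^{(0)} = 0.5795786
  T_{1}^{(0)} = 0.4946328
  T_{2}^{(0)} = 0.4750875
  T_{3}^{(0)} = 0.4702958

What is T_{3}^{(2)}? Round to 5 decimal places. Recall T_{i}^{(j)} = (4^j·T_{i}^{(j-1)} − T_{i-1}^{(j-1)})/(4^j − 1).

T_{2}^{(1)} = (4·0.4750875 − 0.4946328) / 3 = 0.4685724
T_{3}^{(1)} = (4·0.4702958 − 0.4750875) / 3 = 0.4686986
T_{3}^{(2)} = (16·0.4686986 − 0.4685724) / 15 = 0.4687070

0.46871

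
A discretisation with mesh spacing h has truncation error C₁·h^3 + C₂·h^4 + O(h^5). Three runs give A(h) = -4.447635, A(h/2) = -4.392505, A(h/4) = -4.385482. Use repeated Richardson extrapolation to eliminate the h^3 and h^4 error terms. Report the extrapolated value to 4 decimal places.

First eliminate the h^3 term (factor 2^3 = 8):
  B₁ = (8·(-4.392505) − (-4.447635))/7 = -4.384629
  B₂ = (8·(-4.385482) − (-4.392505))/7 = -4.384479
Then eliminate the h^4 term (factor 2^4 = 16):
  (16·(-4.384479) − (-4.384629))/15 = -4.384469

-4.3845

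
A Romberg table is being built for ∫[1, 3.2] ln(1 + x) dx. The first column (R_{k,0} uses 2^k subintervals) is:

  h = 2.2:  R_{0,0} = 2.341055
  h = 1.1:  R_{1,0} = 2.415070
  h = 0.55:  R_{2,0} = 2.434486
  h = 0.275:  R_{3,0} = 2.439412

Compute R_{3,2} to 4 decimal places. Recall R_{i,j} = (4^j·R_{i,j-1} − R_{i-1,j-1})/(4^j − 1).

Richardson extrapolation on the trapezoidal column (denominator 4−1=3):
R_{2,1} = 2.434486 + (2.434486 − 2.415070)/3 = 2.440958
R_{3,1} = 2.439412 + (2.439412 − 2.434486)/3 = 2.441054
R_{3,2} = (16·2.441054 − 2.440958) / 15 = 2.441060
(Column j=1 coincides with Simpson's rule on the same nodes.)

2.4411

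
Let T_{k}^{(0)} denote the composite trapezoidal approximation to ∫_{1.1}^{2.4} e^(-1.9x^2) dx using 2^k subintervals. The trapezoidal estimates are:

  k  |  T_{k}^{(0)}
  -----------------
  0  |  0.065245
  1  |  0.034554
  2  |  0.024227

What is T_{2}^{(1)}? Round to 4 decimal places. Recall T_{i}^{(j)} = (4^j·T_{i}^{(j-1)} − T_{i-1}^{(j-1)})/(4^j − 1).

0.0208

T_{2}^{(1)} = (4·0.024227 − 0.034554) / 3 = 0.020785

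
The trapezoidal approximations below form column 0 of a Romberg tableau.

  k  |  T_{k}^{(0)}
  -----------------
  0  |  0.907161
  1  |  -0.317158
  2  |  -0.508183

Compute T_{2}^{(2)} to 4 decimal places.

-0.5616

Richardson extrapolation on the trapezoidal column (denominator 4−1=3):
T_{1}^{(1)} = -0.317158 + (-0.317158 − 0.907161)/3 = -0.725264
T_{2}^{(1)} = (4·(-0.508183) − (-0.317158)) / 3 = -0.571858
T_{2}^{(2)} = (16·(-0.571858) − (-0.725264)) / 15 = -0.561631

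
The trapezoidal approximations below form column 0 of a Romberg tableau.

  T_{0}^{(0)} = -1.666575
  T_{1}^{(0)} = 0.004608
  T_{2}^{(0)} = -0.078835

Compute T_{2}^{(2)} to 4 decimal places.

Richardson extrapolation on the trapezoidal column (denominator 4−1=3):
T_{1}^{(1)} = (4·0.004608 − (-1.666575)) / 3 = 0.561669
T_{2}^{(1)} = (4·(-0.078835) − 0.004608) / 3 = -0.106649
T_{2}^{(2)} = -0.106649 + (-0.106649 − 0.561669)/15 = -0.151204

-0.1512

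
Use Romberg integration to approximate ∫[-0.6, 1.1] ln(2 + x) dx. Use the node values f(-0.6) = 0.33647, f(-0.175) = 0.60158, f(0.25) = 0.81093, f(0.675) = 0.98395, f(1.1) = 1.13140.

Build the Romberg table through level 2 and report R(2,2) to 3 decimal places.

R(0,0) (trapezoid, 1 panel, h=1.7000): 1.24769
R(1,0) (trapezoid, 2 panels, h=0.8500): 1.31314
R(2,0) (trapezoid, 4 panels, h=0.4250): 1.33042
R(1,1) = 1.31314 + (1.31314 − 1.24769)/3 = 1.33496
R(2,1) = 1.33042 + (1.33042 − 1.31314)/3 = 1.33618
R(2,2) = 1.33618 + (1.33618 − 1.33496)/15 = 1.33626

1.336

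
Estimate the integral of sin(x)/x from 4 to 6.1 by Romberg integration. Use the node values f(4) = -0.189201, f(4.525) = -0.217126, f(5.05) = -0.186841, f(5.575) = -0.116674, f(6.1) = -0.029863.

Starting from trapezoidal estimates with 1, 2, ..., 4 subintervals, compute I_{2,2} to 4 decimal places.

-0.3373

I_{0,0} (trapezoid, 1 panel, h=2.1000): -0.230017
I_{1,0} (trapezoid, 2 panels, h=1.0500): -0.311192
I_{2,0} (trapezoid, 4 panels, h=0.5250): -0.330841
I_{1,1} = -0.311192 + (-0.311192 − (-0.230017))/3 = -0.338250
I_{2,1} = -0.330841 + (-0.330841 − (-0.311192))/3 = -0.337391
I_{2,2} = -0.337391 + (-0.337391 − (-0.338250))/15 = -0.337334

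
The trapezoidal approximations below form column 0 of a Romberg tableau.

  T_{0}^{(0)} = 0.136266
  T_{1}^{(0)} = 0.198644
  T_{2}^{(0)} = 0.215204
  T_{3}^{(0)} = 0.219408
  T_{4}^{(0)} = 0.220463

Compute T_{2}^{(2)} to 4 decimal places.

0.2208

T_{1}^{(1)} = (4·0.198644 − 0.136266) / 3 = 0.219437
T_{2}^{(1)} = 0.215204 + (0.215204 − 0.198644)/3 = 0.220724
T_{2}^{(2)} = (16·0.220724 − 0.219437) / 15 = 0.220810
(Column j=1 coincides with Simpson's rule on the same nodes.)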